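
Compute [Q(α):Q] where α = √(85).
[Q(α):Q] = 2

[Q(α):Q] equals the degree of the minimal polynomial of α. Here α^2 = 85 and x^2 - 85 is irreducible (d = 85 is squarefree, ≠ 1, hence not a square), so deg(m_α) = 2. Thus [Q(α):Q] = 2.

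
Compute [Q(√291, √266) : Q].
[Q(√291, √266) : Q] = 4

[Q(√291):Q] = 2 (min poly x^2 - 291, irreducible since 291 is squarefree > 1). For the top step, suppose √266 ∈ Q(√291), say √266 = c + d√291 with c, d ∈ Q. Squaring: 266 = c^2 + 291d^2 + 2cd√291. Since √291 ∉ Q this forces 2cd = 0. If d = 0 then √266 = c ∈ Q, contradicting 266 squarefree > 1. If c = 0 then 266 = 291d^2, so 291·266 = (291d)^2 is a perfect square in Q — but 291·266 = 77406 is not a perfect square (since 291 and 266 are distinct squarefree integers). Contradiction. Hence √266 ∉ Q(√291), so x^2 - 266 stays irreducible over Q(√291) and [Q(√291, √266) : Q(√291)] = 2. By the tower law, [Q(√291, √266) : Q] = 2 · 2 = 4.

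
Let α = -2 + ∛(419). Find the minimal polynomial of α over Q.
m_α(x) = x^3 + 6x^2 + 12x - 411

Set β = α + 2 = ∛(419), so β^3 = 419. Then (α + 2)^3 - 419 = 0, i.e. α is a root of g(x) = (x + 2)^3 - 419 = x^3 + 6x^2 + 12x - 411. Since g(x) = h(x + 2) where h(x) = x^3 - 419, and h is irreducible over Q (because 419 is not a perfect cube, so h has no rational root, and a monic cubic with no rational root is irreducible), g is also irreducible (irreducibility is preserved under the substitution x → x + 2). Hence m_α(x) = x^3 + 6x^2 + 12x - 411.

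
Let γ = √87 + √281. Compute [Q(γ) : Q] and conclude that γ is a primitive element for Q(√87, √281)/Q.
[Q(γ) : Q] = 4 (equivalently, Q(γ) = Q(√87, √281))

Obviously Q(γ) ⊆ Q(√87, √281), and [Q(√87, √281):Q] = 4 (since 87, 281 are distinct squarefree integers > 1 with 24447 not a perfect square). To show equality we compute the minimal polynomial of γ. From γ = √87 + √281: γ^2 = 87 + 2√(24447) + 281 = 368 + 2√(24447), so γ^2 - 368 = 2√(24447); squaring, (γ^2 - 368)^2 = 4·24447, i.e. γ^4 - 736γ^2 + 135424 - 97788 = 0, i.e. γ^4 - 736γ^2 + 37636 = 0. So γ is a root of x^4 - 736x^2 + 37636. This polynomial is irreducible over Q: it has no rational root (each ±√87 ± √281 is irrational), and any factorization into two quadratics over Q would force √(24447) ∈ Q (pairing opposite roots) or √87, √281 ∈ Q (other pairings), all impossible. Hence [Q(γ):Q] = 4 = [Q(√87, √281):Q], so Q(γ) = Q(√87, √281).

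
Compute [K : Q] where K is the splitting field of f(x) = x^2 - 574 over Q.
[K : Q] = 2

f(x) = x^2 - 574 factors as (x - √574)(x + √574). The splitting field is K = Q(√574). Since 574 is squarefree and > 1, it is not a perfect square, so x^2 - 574 is irreducible over Q and [Q(√574) : Q] = 2. Hence [K : Q] = 2.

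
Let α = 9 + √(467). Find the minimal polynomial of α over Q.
m_α(x) = x^2 - 18x - 386

From α - 9 = √(467), squaring gives (α - 9)^2 = 467, i.e. α^2 - 18α + 81 = 467, so α^2 - 18α - 386 = 0. The discriminant of x^2 - 18x - 386 is (-18)^2 - 4·(-386) = 324 + 1544 = 1868, and 4·(467) is not a perfect square in Q since 467 is squarefree and ≠ 1. Hence x^2 - 18x - 386 is irreducible over Q and is the minimal polynomial of α.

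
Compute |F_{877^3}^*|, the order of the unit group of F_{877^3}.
|F_{877^3}^*| = 674526132

F_{877^3} has 877^3 = 674526133 elements; its multiplicative group consists of all nonzero elements, so |F_{877^3}^*| = 674526133 - 1 = 674526132. (It is cyclic since any finite subgroup of the multiplicative group of a field is cyclic.)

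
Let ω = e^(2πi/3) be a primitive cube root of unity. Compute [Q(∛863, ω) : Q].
[Q(∛863, ω) : Q] = 6

[Q(∛863):Q] = 3 (min poly x^3 - 863, irreducible since 863 is not a perfect cube). [Q(ω):Q] = 2 (min poly x^2 + x + 1). Since Q(∛863) ⊂ R and ω ∉ R, we have ω ∉ Q(∛863), so x^2 + x + 1 remains irreducible over Q(∛863) and [Q(∛863, ω) : Q(∛863)] = 2. By the tower law, [Q(∛863, ω) : Q] = 3 · 2 = 6. (In fact Q(∛863, ω) is the splitting field of x^3 - 863 over Q.)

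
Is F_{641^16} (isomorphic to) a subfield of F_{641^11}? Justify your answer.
No: F_{641^16} is not a subfield of F_{641^11}

F_{p^m} embeds in F_{p^n} iff m | n. Here 16 ∤ 11 (since 11 = 0·16 + 11 with remainder 11 ≠ 0), so F_{641^16} is not a subfield of F_{641^11}. Equivalently: if it were, the tower law would give 16 = [F_{641^16}:F_641] dividing [F_{641^11}:F_641] = 11, contradiction.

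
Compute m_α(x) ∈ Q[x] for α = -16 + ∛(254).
m_α(x) = x^3 + 48x^2 + 768x + 3842

Set β = α + 16 = ∛(254), so β^3 = 254. Then (α + 16)^3 - 254 = 0, i.e. α is a root of g(x) = (x + 16)^3 - 254 = x^3 + 48x^2 + 768x + 3842. Since g(x) = h(x + 16) where h(x) = x^3 - 254, and h is irreducible over Q (because 254 is not a perfect cube, so h has no rational root, and a monic cubic with no rational root is irreducible), g is also irreducible (irreducibility is preserved under the substitution x → x + 16). Hence m_α(x) = x^3 + 48x^2 + 768x + 3842.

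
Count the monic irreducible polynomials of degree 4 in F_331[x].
There are 3000875790 monic irreducible polynomials of degree 4 over F_331

Each element of F_{331^4} that lies in no proper subfield is a root of exactly one monic irreducible of degree 4 over F_331, and each such polynomial has 4 distinct roots in F_{331^4}. By Möbius inversion the count is N_331(4) = (1/4) Σ_{d|4} μ(4/d) · 331^d = (1/4)(μ(4)·331^1 + μ(2)·331^2 + μ(1)·331^4) = 12003503160/4 = 3000875790.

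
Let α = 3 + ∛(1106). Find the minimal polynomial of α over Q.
m_α(x) = x^3 - 9x^2 + 27x - 1133

Set β = α - 3 = ∛(1106), so β^3 = 1106. Then (α - 3)^3 - 1106 = 0, i.e. α is a root of g(x) = (x - 3)^3 - 1106 = x^3 - 9x^2 + 27x - 1133. Since g(x) = h(x - 3) where h(x) = x^3 - 1106, and h is irreducible over Q (because 1106 is not a perfect cube, so h has no rational root, and a monic cubic with no rational root is irreducible), g is also irreducible (irreducibility is preserved under the substitution x → x - 3). Hence m_α(x) = x^3 - 9x^2 + 27x - 1133.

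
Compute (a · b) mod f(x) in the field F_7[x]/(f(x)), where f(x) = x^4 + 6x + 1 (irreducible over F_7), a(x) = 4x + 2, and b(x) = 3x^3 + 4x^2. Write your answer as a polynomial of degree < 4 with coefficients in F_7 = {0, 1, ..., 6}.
a · b ≡ x^3 + x^2 + 5x + 2 (mod f(x))

Multiply in F_7[x]: a(x)·b(x) = (4x + 2)·(3x^3 + 4x^2) = 5x^4 + x^3 + x^2. This has degree ≥ 4, so divide by f(x) over F_7: 5x^4 + x^3 + x^2 = (5)·(x^4 + 6x + 1) + (x^3 + x^2 + 5x + 2). Hence a·b ≡ x^3 + x^2 + 5x + 2 (mod f). (F_7[x]/(f) is a field with 7^4 = 2401 elements since f is irreducible of degree 4.)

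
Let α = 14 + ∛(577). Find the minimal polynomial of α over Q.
m_α(x) = x^3 - 42x^2 + 588x - 3321

Set β = α - 14 = ∛(577), so β^3 = 577. Then (α - 14)^3 - 577 = 0, i.e. α is a root of g(x) = (x - 14)^3 - 577 = x^3 - 42x^2 + 588x - 3321. Since g(x) = h(x - 14) where h(x) = x^3 - 577, and h is irreducible over Q (because 577 is not a perfect cube, so h has no rational root, and a monic cubic with no rational root is irreducible), g is also irreducible (irreducibility is preserved under the substitution x → x - 14). Hence m_α(x) = x^3 - 42x^2 + 588x - 3321.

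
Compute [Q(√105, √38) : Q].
[Q(√105, √38) : Q] = 4

[Q(√105):Q] = 2 (min poly x^2 - 105, irreducible since 105 is squarefree > 1). For the top step, suppose √38 ∈ Q(√105), say √38 = c + d√105 with c, d ∈ Q. Squaring: 38 = c^2 + 105d^2 + 2cd√105. Since √105 ∉ Q this forces 2cd = 0. If d = 0 then √38 = c ∈ Q, contradicting 38 squarefree > 1. If c = 0 then 38 = 105d^2, so 105·38 = (105d)^2 is a perfect square in Q — but 105·38 = 3990 is not a perfect square (since 105 and 38 are distinct squarefree integers). Contradiction. Hence √38 ∉ Q(√105), so x^2 - 38 stays irreducible over Q(√105) and [Q(√105, √38) : Q(√105)] = 2. By the tower law, [Q(√105, √38) : Q] = 2 · 2 = 4.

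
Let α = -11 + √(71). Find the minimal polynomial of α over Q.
m_α(x) = x^2 + 22x + 50

From α + 11 = √(71), squaring gives (α + 11)^2 = 71, i.e. α^2 + 22α + 121 = 71, so α^2 + 22α + 50 = 0. The discriminant of x^2 + 22x + 50 is (22)^2 - 4·(50) = 484 - 200 = 284, and 4·(71) is not a perfect square in Q since 71 is squarefree and ≠ 1. Hence x^2 + 22x + 50 is irreducible over Q and is the minimal polynomial of α.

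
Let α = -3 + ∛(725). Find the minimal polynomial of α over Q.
m_α(x) = x^3 + 9x^2 + 27x - 698

Set β = α + 3 = ∛(725), so β^3 = 725. Then (α + 3)^3 - 725 = 0, i.e. α is a root of g(x) = (x + 3)^3 - 725 = x^3 + 9x^2 + 27x - 698. Since g(x) = h(x + 3) where h(x) = x^3 - 725, and h is irreducible over Q (because 725 is not a perfect cube, so h has no rational root, and a monic cubic with no rational root is irreducible), g is also irreducible (irreducibility is preserved under the substitution x → x + 3). Hence m_α(x) = x^3 + 9x^2 + 27x - 698.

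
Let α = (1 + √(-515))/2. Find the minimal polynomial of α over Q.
m_α(x) = x^2 - x + 129

From 2α - 1 = √(-515), squaring gives (2α - 1)^2 = -515, i.e. 4α^2 - 4α + 1 = -515, so α^2 - α + (1 + 515)/4 = 0. Since -515 ≡ 1 (mod 4), (1 + 515)/4 = 129 ∈ Z. The polynomial x^2 - x + 129 has discriminant 1 - 4·(129) = -515, which is not a perfect square in Q (d = -515 is squarefree and ≠ 1), so x^2 - x + 129 is irreducible over Q. It is the minimal polynomial of α.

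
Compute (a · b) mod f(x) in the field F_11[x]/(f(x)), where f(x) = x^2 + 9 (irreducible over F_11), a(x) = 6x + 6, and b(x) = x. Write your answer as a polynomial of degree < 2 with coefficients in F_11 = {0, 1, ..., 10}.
a · b ≡ 6x + 1 (mod f(x))

Multiply in F_11[x]: a(x)·b(x) = (6x + 6)·(x) = 6x^2 + 6x. This has degree ≥ 2, so divide by f(x) over F_11: 6x^2 + 6x = (6)·(x^2 + 9) + (6x + 1). Hence a·b ≡ 6x + 1 (mod f). (F_11[x]/(f) is a field with 11^2 = 121 elements since f is irreducible of degree 2.)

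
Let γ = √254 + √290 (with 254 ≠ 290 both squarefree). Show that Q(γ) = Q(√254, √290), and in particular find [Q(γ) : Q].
[Q(γ) : Q] = 4 (equivalently, Q(γ) = Q(√254, √290))

Obviously Q(γ) ⊆ Q(√254, √290), and [Q(√254, √290):Q] = 4 (since 254, 290 are distinct squarefree integers > 1 with 73660 not a perfect square). To show equality we compute the minimal polynomial of γ. From γ = √254 + √290: γ^2 = 254 + 2√(73660) + 290 = 544 + 2√(73660), so γ^2 - 544 = 2√(73660); squaring, (γ^2 - 544)^2 = 4·73660, i.e. γ^4 - 1088γ^2 + 295936 - 294640 = 0, i.e. γ^4 - 1088γ^2 + 1296 = 0. So γ is a root of x^4 - 1088x^2 + 1296. This polynomial is irreducible over Q: it has no rational root (each ±√254 ± √290 is irrational), and any factorization into two quadratics over Q would force √(73660) ∈ Q (pairing opposite roots) or √254, √290 ∈ Q (other pairings), all impossible. Hence [Q(γ):Q] = 4 = [Q(√254, √290):Q], so Q(γ) = Q(√254, √290).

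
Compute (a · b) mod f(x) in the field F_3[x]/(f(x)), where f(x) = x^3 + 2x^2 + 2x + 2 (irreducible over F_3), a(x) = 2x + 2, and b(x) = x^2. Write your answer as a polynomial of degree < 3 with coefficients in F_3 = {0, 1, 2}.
a · b ≡ x^2 + 2x + 2 (mod f(x))

Multiply in F_3[x]: a(x)·b(x) = (2x + 2)·(x^2) = 2x^3 + 2x^2. This has degree ≥ 3, so divide by f(x) over F_3: 2x^3 + 2x^2 = (2)·(x^3 + 2x^2 + 2x + 2) + (x^2 + 2x + 2). Hence a·b ≡ x^2 + 2x + 2 (mod f). (F_3[x]/(f) is a field with 3^3 = 27 elements since f is irreducible of degree 3.)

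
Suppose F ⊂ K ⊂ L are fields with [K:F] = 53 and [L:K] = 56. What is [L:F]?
[L:F] = 2968

The tower law says that for any tower of field extensions F ⊂ K ⊂ L with finite degrees, [L:F] = [L:K] · [K:F]. Here this gives [L:F] = 56 · 53 = 2968.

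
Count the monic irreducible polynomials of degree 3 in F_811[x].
There are 177803640 monic irreducible polynomials of degree 3 over F_811

Each element of F_{811^3} that lies in no proper subfield is a root of exactly one monic irreducible of degree 3 over F_811, and each such polynomial has 3 distinct roots in F_{811^3}. By Möbius inversion the count is N_811(3) = (1/3) Σ_{d|3} μ(3/d) · 811^d = (1/3)(μ(3)·811^1 + μ(1)·811^3) = 533410920/3 = 177803640.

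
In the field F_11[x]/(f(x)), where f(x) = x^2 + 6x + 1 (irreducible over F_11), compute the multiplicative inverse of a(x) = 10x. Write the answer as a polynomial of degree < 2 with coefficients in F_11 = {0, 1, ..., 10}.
a(x)^(-1) ≡ x + 6 (mod f(x))

Since f is irreducible over F_11, F_11[x]/(f) is a field and a(x) ≠ 0 has an inverse. Apply the extended Euclidean algorithm to f(x) and a(x) in F_11[x]: f(x) = (10x + 5)·a(x) + (1). The last nonzero remainder is the constant 1 = gcd(f, a) in F_11. Back-substituting through the division chain expresses 1 = s(x)·a(x) + t(x)·f(x) with s(x) ≡ x + 6 (mod f), so a(x)^(-1) ≡ s(x) = x + 6 (mod f). Check: (10x)·(x + 6) = 10x^2 + 5x ≡ 1 (mod x^2 + 6x + 1).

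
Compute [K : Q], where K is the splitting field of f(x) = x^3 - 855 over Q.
[K : Q] = 6

The roots of x^3 - 855 are ∛855, ω∛855, ω^2∛855 where ω = e^(2πi/3) is a primitive cube root of unity, so K = Q(∛855, ω). Now [Q(∛855):Q] = 3 (since 855 is not a perfect cube, x^3 - 855 is irreducible) and [Q(ω):Q] = 2. Both 2 and 3 divide [K:Q], and [K:Q] ≤ 3·2 = 6, so [K:Q] = 6. (Equivalently: Q(∛855) ⊂ R but ω ∉ R, so [K : Q(∛855)] = 2.)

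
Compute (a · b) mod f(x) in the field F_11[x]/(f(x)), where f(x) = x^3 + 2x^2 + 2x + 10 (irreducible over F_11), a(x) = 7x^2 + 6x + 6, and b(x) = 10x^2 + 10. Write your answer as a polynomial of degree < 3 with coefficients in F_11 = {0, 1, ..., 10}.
a · b ≡ 7x^2 + 4x + 2 (mod f(x))

Multiply in F_11[x]: a(x)·b(x) = (7x^2 + 6x + 6)·(10x^2 + 10) = 4x^4 + 5x^3 + 9x^2 + 5x + 5. This has degree ≥ 3, so divide by f(x) over F_11: 4x^4 + 5x^3 + 9x^2 + 5x + 5 = (4x + 8)·(x^3 + 2x^2 + 2x + 10) + (7x^2 + 4x + 2). Hence a·b ≡ 7x^2 + 4x + 2 (mod f). (F_11[x]/(f) is a field with 11^3 = 1331 elements since f is irreducible of degree 3.)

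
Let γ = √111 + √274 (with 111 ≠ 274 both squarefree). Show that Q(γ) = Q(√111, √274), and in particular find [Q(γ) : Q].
[Q(γ) : Q] = 4 (equivalently, Q(γ) = Q(√111, √274))

Obviously Q(γ) ⊆ Q(√111, √274), and [Q(√111, √274):Q] = 4 (since 111, 274 are distinct squarefree integers > 1 with 30414 not a perfect square). To show equality we compute the minimal polynomial of γ. From γ = √111 + √274: γ^2 = 111 + 2√(30414) + 274 = 385 + 2√(30414), so γ^2 - 385 = 2√(30414); squaring, (γ^2 - 385)^2 = 4·30414, i.e. γ^4 - 770γ^2 + 148225 - 121656 = 0, i.e. γ^4 - 770γ^2 + 26569 = 0. So γ is a root of x^4 - 770x^2 + 26569. This polynomial is irreducible over Q: it has no rational root (each ±√111 ± √274 is irrational), and any factorization into two quadratics over Q would force √(30414) ∈ Q (pairing opposite roots) or √111, √274 ∈ Q (other pairings), all impossible. Hence [Q(γ):Q] = 4 = [Q(√111, √274):Q], so Q(γ) = Q(√111, √274).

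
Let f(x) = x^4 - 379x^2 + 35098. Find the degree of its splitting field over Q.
[K : Q] = 4

Solving the quadratic in x^2: x^2 = (379 ± √(379^2 - 4·35098))/2 = (379 ± √3249)/2 = (379 ± 57)/2, giving x^2 = 218 or x^2 = 161. So f(x) = (x^2 - 218)(x^2 - 161) and the roots of f are ±√218, ±√161. Hence the splitting field is K = Q(√218, √161). Since 218 and 161 are distinct squarefree integers > 1, their product 35098 is not a perfect square, so √161 ∉ Q(√218). By the tower law [K:Q] = [Q(√218,√161):Q(√218)] · [Q(√218):Q] = 2 · 2 = 4.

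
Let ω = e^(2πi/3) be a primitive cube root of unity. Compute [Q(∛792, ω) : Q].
[Q(∛792, ω) : Q] = 6

[Q(∛792):Q] = 3 (min poly x^3 - 792, irreducible since 792 is not a perfect cube). [Q(ω):Q] = 2 (min poly x^2 + x + 1). Since Q(∛792) ⊂ R and ω ∉ R, we have ω ∉ Q(∛792), so x^2 + x + 1 remains irreducible over Q(∛792) and [Q(∛792, ω) : Q(∛792)] = 2. By the tower law, [Q(∛792, ω) : Q] = 3 · 2 = 6. (In fact Q(∛792, ω) is the splitting field of x^3 - 792 over Q.)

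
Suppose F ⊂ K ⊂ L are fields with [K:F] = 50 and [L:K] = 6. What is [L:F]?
[L:F] = 300

The tower law says that for any tower of field extensions F ⊂ K ⊂ L with finite degrees, [L:F] = [L:K] · [K:F]. Here this gives [L:F] = 6 · 50 = 300.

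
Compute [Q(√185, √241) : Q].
[Q(√185, √241) : Q] = 4

[Q(√185):Q] = 2 (min poly x^2 - 185, irreducible since 185 is squarefree > 1). For the top step, suppose √241 ∈ Q(√185), say √241 = c + d√185 with c, d ∈ Q. Squaring: 241 = c^2 + 185d^2 + 2cd√185. Since √185 ∉ Q this forces 2cd = 0. If d = 0 then √241 = c ∈ Q, contradicting 241 squarefree > 1. If c = 0 then 241 = 185d^2, so 185·241 = (185d)^2 is a perfect square in Q — but 185·241 = 44585 is not a perfect square (since 185 and 241 are distinct squarefree integers). Contradiction. Hence √241 ∉ Q(√185), so x^2 - 241 stays irreducible over Q(√185) and [Q(√185, √241) : Q(√185)] = 2. By the tower law, [Q(√185, √241) : Q] = 2 · 2 = 4.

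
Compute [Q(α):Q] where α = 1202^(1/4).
[Q(α):Q] = 4

α is a root of x^4 - 1202. By Eisenstein's criterion at the prime p = 2 (which divides the constant term 1202 but p^2 = 4 does not, since 1202 is squarefree), x^4 - 1202 is irreducible over Q. Hence [Q(α):Q] = 4.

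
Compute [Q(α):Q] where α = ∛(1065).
[Q(α):Q] = 3

The minimal polynomial of α is x^3 - 1065, irreducible over Q since 1065 is not a perfect cube (so x^3 - 1065 has no rational root). Hence [Q(α):Q] = deg(m_α) = 3.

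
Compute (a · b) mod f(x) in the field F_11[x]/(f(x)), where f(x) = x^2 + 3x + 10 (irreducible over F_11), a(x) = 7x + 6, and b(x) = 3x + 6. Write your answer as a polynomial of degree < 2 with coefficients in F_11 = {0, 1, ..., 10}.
a · b ≡ 8x + 2 (mod f(x))

Multiply in F_11[x]: a(x)·b(x) = (7x + 6)·(3x + 6) = 10x^2 + 5x + 3. This has degree ≥ 2, so divide by f(x) over F_11: 10x^2 + 5x + 3 = (10)·(x^2 + 3x + 10) + (8x + 2). Hence a·b ≡ 8x + 2 (mod f). (F_11[x]/(f) is a field with 11^2 = 121 elements since f is irreducible of degree 2.)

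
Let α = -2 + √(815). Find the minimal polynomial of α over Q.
m_α(x) = x^2 + 4x - 811

From α + 2 = √(815), squaring gives (α + 2)^2 = 815, i.e. α^2 + 4α + 4 = 815, so α^2 + 4α - 811 = 0. The discriminant of x^2 + 4x - 811 is (4)^2 - 4·(-811) = 16 + 3244 = 3260, and 4·(815) is not a perfect square in Q since 815 is squarefree and ≠ 1. Hence x^2 + 4x - 811 is irreducible over Q and is the minimal polynomial of α.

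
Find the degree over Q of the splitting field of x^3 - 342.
[K : Q] = 6

The roots of x^3 - 342 are ∛342, ω∛342, ω^2∛342 where ω = e^(2πi/3) is a primitive cube root of unity, so K = Q(∛342, ω). Now [Q(∛342):Q] = 3 (since 342 is not a perfect cube, x^3 - 342 is irreducible) and [Q(ω):Q] = 2. Both 2 and 3 divide [K:Q], and [K:Q] ≤ 3·2 = 6, so [K:Q] = 6. (Equivalently: Q(∛342) ⊂ R but ω ∉ R, so [K : Q(∛342)] = 2.)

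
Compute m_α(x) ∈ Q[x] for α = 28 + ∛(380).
m_α(x) = x^3 - 84x^2 + 2352x - 22332

Set β = α - 28 = ∛(380), so β^3 = 380. Then (α - 28)^3 - 380 = 0, i.e. α is a root of g(x) = (x - 28)^3 - 380 = x^3 - 84x^2 + 2352x - 22332. Since g(x) = h(x - 28) where h(x) = x^3 - 380, and h is irreducible over Q (because 380 is not a perfect cube, so h has no rational root, and a monic cubic with no rational root is irreducible), g is also irreducible (irreducibility is preserved under the substitution x → x - 28). Hence m_α(x) = x^3 - 84x^2 + 2352x - 22332.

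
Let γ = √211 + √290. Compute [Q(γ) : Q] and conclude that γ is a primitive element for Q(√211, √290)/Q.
[Q(γ) : Q] = 4 (equivalently, Q(γ) = Q(√211, √290))

Obviously Q(γ) ⊆ Q(√211, √290), and [Q(√211, √290):Q] = 4 (since 211, 290 are distinct squarefree integers > 1 with 61190 not a perfect square). To show equality we compute the minimal polynomial of γ. From γ = √211 + √290: γ^2 = 211 + 2√(61190) + 290 = 501 + 2√(61190), so γ^2 - 501 = 2√(61190); squaring, (γ^2 - 501)^2 = 4·61190, i.e. γ^4 - 1002γ^2 + 251001 - 244760 = 0, i.e. γ^4 - 1002γ^2 + 6241 = 0. So γ is a root of x^4 - 1002x^2 + 6241. This polynomial is irreducible over Q: it has no rational root (each ±√211 ± √290 is irrational), and any factorization into two quadratics over Q would force √(61190) ∈ Q (pairing opposite roots) or √211, √290 ∈ Q (other pairings), all impossible. Hence [Q(γ):Q] = 4 = [Q(√211, √290):Q], so Q(γ) = Q(√211, √290).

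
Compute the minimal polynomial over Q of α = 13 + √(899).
m_α(x) = x^2 - 26x - 730

From α - 13 = √(899), squaring gives (α - 13)^2 = 899, i.e. α^2 - 26α + 169 = 899, so α^2 - 26α - 730 = 0. The discriminant of x^2 - 26x - 730 is (-26)^2 - 4·(-730) = 676 + 2920 = 3596, and 4·(899) is not a perfect square in Q since 899 is squarefree and ≠ 1. Hence x^2 - 26x - 730 is irreducible over Q and is the minimal polynomial of α.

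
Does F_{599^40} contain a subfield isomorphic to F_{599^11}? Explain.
No: F_{599^11} is not a subfield of F_{599^40}

F_{p^m} embeds in F_{p^n} iff m | n. Here 11 ∤ 40 (since 40 = 3·11 + 7 with remainder 7 ≠ 0), so F_{599^11} is not a subfield of F_{599^40}. Equivalently: if it were, the tower law would give 11 = [F_{599^11}:F_599] dividing [F_{599^40}:F_599] = 40, contradiction.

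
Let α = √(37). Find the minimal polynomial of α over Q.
m_α(x) = x^2 - 37

α satisfies α^2 - 37 = 0, so x^2 - 37 annihilates α. Since d = 37 is squarefree and ≠ 1, it is not a perfect square in Q, so x^2 - 37 has no rational root and is therefore irreducible over Q (a degree-2 polynomial over a field is irreducible iff it has no root). Hence m_α(x) = x^2 - 37.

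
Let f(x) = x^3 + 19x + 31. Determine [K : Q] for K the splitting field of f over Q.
[K : Q] = 6

By the rational root test, any rational root of the monic integer polynomial f(x) = x^3 + 19x + 31 must be an integer dividing the constant term 31, i.e. one of ±{1, 31}. Evaluating: f(1) = 51, f(-1) = 11, f(31) = 30411, f(-31) = -30349; none is 0, so f has no rational root and is therefore irreducible over Q (a cubic with no linear factor over a field is irreducible). For an irreducible cubic, the Galois group is A_3 or S_3 according as the discriminant disc(f) = -4a^3 - 27b^2 = -4·(19)^3 - 27·(31)^2 = -53383 is or is not a square in Q. Here disc(f) = -53383 is not a perfect square in Q, so the Galois group of f over Q is not contained in A_3 and must be all of S_3. The splitting field has degree |S_3| = 6 over Q, so [K : Q] = 6.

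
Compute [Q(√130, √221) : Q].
[Q(√130, √221) : Q] = 4

[Q(√130):Q] = 2 (min poly x^2 - 130, irreducible since 130 is squarefree > 1). For the top step, suppose √221 ∈ Q(√130), say √221 = c + d√130 with c, d ∈ Q. Squaring: 221 = c^2 + 130d^2 + 2cd√130. Since √130 ∉ Q this forces 2cd = 0. If d = 0 then √221 = c ∈ Q, contradicting 221 squarefree > 1. If c = 0 then 221 = 130d^2, so 130·221 = (130d)^2 is a perfect square in Q — but 130·221 = 28730 is not a perfect square (since 130 and 221 are distinct squarefree integers). Contradiction. Hence √221 ∉ Q(√130), so x^2 - 221 stays irreducible over Q(√130) and [Q(√130, √221) : Q(√130)] = 2. By the tower law, [Q(√130, √221) : Q] = 2 · 2 = 4.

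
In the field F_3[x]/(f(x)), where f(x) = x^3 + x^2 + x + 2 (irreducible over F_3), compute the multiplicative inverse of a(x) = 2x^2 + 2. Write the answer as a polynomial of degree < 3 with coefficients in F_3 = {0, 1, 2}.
a(x)^(-1) ≡ x + 1 (mod f(x))

Since f is irreducible over F_3, F_3[x]/(f) is a field and a(x) ≠ 0 has an inverse. Apply the extended Euclidean algorithm to f(x) and a(x) in F_3[x]: f(x) = (2x + 2)·a(x) + (1). The last nonzero remainder is the constant 1 = gcd(f, a) in F_3. Back-substituting through the division chain expresses 1 = s(x)·a(x) + t(x)·f(x) with s(x) ≡ x + 1 (mod f), so a(x)^(-1) ≡ s(x) = x + 1 (mod f). Check: (2x^2 + 2)·(x + 1) = 2x^3 + 2x^2 + 2x + 2 ≡ 1 (mod x^3 + x^2 + x + 2).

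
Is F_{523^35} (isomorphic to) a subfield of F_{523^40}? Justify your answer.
No: F_{523^35} is not a subfield of F_{523^40}

F_{p^m} embeds in F_{p^n} iff m | n. Here 35 ∤ 40 (since 40 = 1·35 + 5 with remainder 5 ≠ 0), so F_{523^35} is not a subfield of F_{523^40}. Equivalently: if it were, the tower law would give 35 = [F_{523^35}:F_523] dividing [F_{523^40}:F_523] = 40, contradiction.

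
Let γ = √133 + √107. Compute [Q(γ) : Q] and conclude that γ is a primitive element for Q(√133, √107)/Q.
[Q(γ) : Q] = 4 (equivalently, Q(γ) = Q(√133, √107))

Obviously Q(γ) ⊆ Q(√133, √107), and [Q(√133, √107):Q] = 4 (since 133, 107 are distinct squarefree integers > 1 with 14231 not a perfect square). To show equality we compute the minimal polynomial of γ. From γ = √133 + √107: γ^2 = 133 + 2√(14231) + 107 = 240 + 2√(14231), so γ^2 - 240 = 2√(14231); squaring, (γ^2 - 240)^2 = 4·14231, i.e. γ^4 - 480γ^2 + 57600 - 56924 = 0, i.e. γ^4 - 480γ^2 + 676 = 0. So γ is a root of x^4 - 480x^2 + 676. This polynomial is irreducible over Q: it has no rational root (each ±√133 ± √107 is irrational), and any factorization into two quadratics over Q would force √(14231) ∈ Q (pairing opposite roots) or √133, √107 ∈ Q (other pairings), all impossible. Hence [Q(γ):Q] = 4 = [Q(√133, √107):Q], so Q(γ) = Q(√133, √107).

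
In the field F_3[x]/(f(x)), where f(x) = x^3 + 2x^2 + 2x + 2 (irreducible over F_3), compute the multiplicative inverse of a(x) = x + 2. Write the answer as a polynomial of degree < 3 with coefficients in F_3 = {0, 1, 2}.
a(x)^(-1) ≡ 2x^2 + 1 (mod f(x))

Since f is irreducible over F_3, F_3[x]/(f) is a field and a(x) ≠ 0 has an inverse. Apply the extended Euclidean algorithm to f(x) and a(x) in F_3[x]: f(x) = (x^2 + 2)·a(x) + (1). The last nonzero remainder is the constant 1 = gcd(f, a) in F_3. Back-substituting through the division chain expresses 1 = s(x)·a(x) + t(x)·f(x) with s(x) ≡ 2x^2 + 1 (mod f), so a(x)^(-1) ≡ s(x) = 2x^2 + 1 (mod f). Check: (x + 2)·(2x^2 + 1) = 2x^3 + x^2 + x + 2 ≡ 1 (mod x^3 + 2x^2 + 2x + 2).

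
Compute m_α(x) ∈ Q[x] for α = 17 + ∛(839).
m_α(x) = x^3 - 51x^2 + 867x - 5752

Set β = α - 17 = ∛(839), so β^3 = 839. Then (α - 17)^3 - 839 = 0, i.e. α is a root of g(x) = (x - 17)^3 - 839 = x^3 - 51x^2 + 867x - 5752. Since g(x) = h(x - 17) where h(x) = x^3 - 839, and h is irreducible over Q (because 839 is not a perfect cube, so h has no rational root, and a monic cubic with no rational root is irreducible), g is also irreducible (irreducibility is preserved under the substitution x → x - 17). Hence m_α(x) = x^3 - 51x^2 + 867x - 5752.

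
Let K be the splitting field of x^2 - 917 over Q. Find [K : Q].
[K : Q] = 2

f(x) = x^2 - 917 factors as (x - √917)(x + √917). The splitting field is K = Q(√917). Since 917 is squarefree and > 1, it is not a perfect square, so x^2 - 917 is irreducible over Q and [Q(√917) : Q] = 2. Hence [K : Q] = 2.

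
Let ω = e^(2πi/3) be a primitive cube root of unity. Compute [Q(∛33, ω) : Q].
[Q(∛33, ω) : Q] = 6

[Q(∛33):Q] = 3 (min poly x^3 - 33, irreducible since 33 is not a perfect cube). [Q(ω):Q] = 2 (min poly x^2 + x + 1). Since Q(∛33) ⊂ R and ω ∉ R, we have ω ∉ Q(∛33), so x^2 + x + 1 remains irreducible over Q(∛33) and [Q(∛33, ω) : Q(∛33)] = 2. By the tower law, [Q(∛33, ω) : Q] = 3 · 2 = 6. (In fact Q(∛33, ω) is the splitting field of x^3 - 33 over Q.)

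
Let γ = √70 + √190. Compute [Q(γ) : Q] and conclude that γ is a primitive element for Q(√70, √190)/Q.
[Q(γ) : Q] = 4 (equivalently, Q(γ) = Q(√70, √190))

Obviously Q(γ) ⊆ Q(√70, √190), and [Q(√70, √190):Q] = 4 (since 70, 190 are distinct squarefree integers > 1 with 13300 not a perfect square). To show equality we compute the minimal polynomial of γ. From γ = √70 + √190: γ^2 = 70 + 2√(13300) + 190 = 260 + 2√(13300), so γ^2 - 260 = 2√(13300); squaring, (γ^2 - 260)^2 = 4·13300, i.e. γ^4 - 520γ^2 + 67600 - 53200 = 0, i.e. γ^4 - 520γ^2 + 14400 = 0. So γ is a root of x^4 - 520x^2 + 14400. This polynomial is irreducible over Q: it has no rational root (each ±√70 ± √190 is irrational), and any factorization into two quadratics over Q would force √(13300) ∈ Q (pairing opposite roots) or √70, √190 ∈ Q (other pairings), all impossible. Hence [Q(γ):Q] = 4 = [Q(√70, √190):Q], so Q(γ) = Q(√70, √190).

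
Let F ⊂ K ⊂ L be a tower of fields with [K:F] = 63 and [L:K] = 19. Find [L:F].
[L:F] = 1197

The tower law says that for any tower of field extensions F ⊂ K ⊂ L with finite degrees, [L:F] = [L:K] · [K:F]. Here this gives [L:F] = 19 · 63 = 1197.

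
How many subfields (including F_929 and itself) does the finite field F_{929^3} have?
F_{929^3} has 2 subfields

The subfields of F_{p^n} are exactly the fields F_{p^d} for d | n (each is the fixed field of the unique index-d subgroup of Gal(F_{p^n}/F_p) ≅ Z/nZ). The divisors of n = 3 are {1, 3}, giving 2 subfields: F_{929^1}, F_{929^3}.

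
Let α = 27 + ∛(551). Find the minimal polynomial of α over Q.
m_α(x) = x^3 - 81x^2 + 2187x - 20234

Set β = α - 27 = ∛(551), so β^3 = 551. Then (α - 27)^3 - 551 = 0, i.e. α is a root of g(x) = (x - 27)^3 - 551 = x^3 - 81x^2 + 2187x - 20234. Since g(x) = h(x - 27) where h(x) = x^3 - 551, and h is irreducible over Q (because 551 is not a perfect cube, so h has no rational root, and a monic cubic with no rational root is irreducible), g is also irreducible (irreducibility is preserved under the substitution x → x - 27). Hence m_α(x) = x^3 - 81x^2 + 2187x - 20234.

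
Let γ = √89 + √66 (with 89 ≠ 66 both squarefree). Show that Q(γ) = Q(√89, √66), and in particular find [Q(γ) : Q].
[Q(γ) : Q] = 4 (equivalently, Q(γ) = Q(√89, √66))

Obviously Q(γ) ⊆ Q(√89, √66), and [Q(√89, √66):Q] = 4 (since 89, 66 are distinct squarefree integers > 1 with 5874 not a perfect square). To show equality we compute the minimal polynomial of γ. From γ = √89 + √66: γ^2 = 89 + 2√(5874) + 66 = 155 + 2√(5874), so γ^2 - 155 = 2√(5874); squaring, (γ^2 - 155)^2 = 4·5874, i.e. γ^4 - 310γ^2 + 24025 - 23496 = 0, i.e. γ^4 - 310γ^2 + 529 = 0. So γ is a root of x^4 - 310x^2 + 529. This polynomial is irreducible over Q: it has no rational root (each ±√89 ± √66 is irrational), and any factorization into two quadratics over Q would force √(5874) ∈ Q (pairing opposite roots) or √89, √66 ∈ Q (other pairings), all impossible. Hence [Q(γ):Q] = 4 = [Q(√89, √66):Q], so Q(γ) = Q(√89, √66).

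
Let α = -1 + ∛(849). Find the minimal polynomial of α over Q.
m_α(x) = x^3 + 3x^2 + 3x - 848

Set β = α + 1 = ∛(849), so β^3 = 849. Then (α + 1)^3 - 849 = 0, i.e. α is a root of g(x) = (x + 1)^3 - 849 = x^3 + 3x^2 + 3x - 848. Since g(x) = h(x + 1) where h(x) = x^3 - 849, and h is irreducible over Q (because 849 is not a perfect cube, so h has no rational root, and a monic cubic with no rational root is irreducible), g is also irreducible (irreducibility is preserved under the substitution x → x + 1). Hence m_α(x) = x^3 + 3x^2 + 3x - 848.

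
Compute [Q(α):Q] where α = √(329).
[Q(α):Q] = 2

[Q(α):Q] equals the degree of the minimal polynomial of α. Here α^2 = 329 and x^2 - 329 is irreducible (d = 329 is squarefree, ≠ 1, hence not a square), so deg(m_α) = 2. Thus [Q(α):Q] = 2.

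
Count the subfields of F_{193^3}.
F_{193^3} has 2 subfields

The subfields of F_{p^n} are exactly the fields F_{p^d} for d | n (each is the fixed field of the unique index-d subgroup of Gal(F_{p^n}/F_p) ≅ Z/nZ). The divisors of n = 3 are {1, 3}, giving 2 subfields: F_{193^1}, F_{193^3}.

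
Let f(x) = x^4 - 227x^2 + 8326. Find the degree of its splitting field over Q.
[K : Q] = 4

Solving the quadratic in x^2: x^2 = (227 ± √(227^2 - 4·8326))/2 = (227 ± √18225)/2 = (227 ± 135)/2, giving x^2 = 181 or x^2 = 46. So f(x) = (x^2 - 181)(x^2 - 46) and the roots of f are ±√181, ±√46. Hence the splitting field is K = Q(√181, √46). Since 181 and 46 are distinct squarefree integers > 1, their product 8326 is not a perfect square, so √46 ∉ Q(√181). By the tower law [K:Q] = [Q(√181,√46):Q(√181)] · [Q(√181):Q] = 2 · 2 = 4.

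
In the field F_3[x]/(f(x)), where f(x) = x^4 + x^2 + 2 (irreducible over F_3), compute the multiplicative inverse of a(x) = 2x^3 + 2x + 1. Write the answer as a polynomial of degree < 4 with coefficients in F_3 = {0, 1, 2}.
a(x)^(-1) ≡ 2x^3 + 2x^2 + x + 2 (mod f(x))

Since f is irreducible over F_3, F_3[x]/(f) is a field and a(x) ≠ 0 has an inverse. Apply the extended Euclidean algorithm to f(x) and a(x) in F_3[x]: f(x) = (2x)·a(x) + (x + 2);  a(x) = (2x^2 + 2x + 1)·(x + 2) + (2). The last nonzero remainder is the constant 2 = gcd(f, a) in F_3. Back-substituting through the division chain expresses 2 = s(x)·a(x) + t(x)·f(x) with s(x) ≡ x^3 + x^2 + 2x + 1 (mod f), so (x^3 + x^2 + 2x + 1)·a(x) ≡ 2 (mod f). Multiplying by 2^(-1) ≡ 2 in F_3 gives a(x)^(-1) ≡ 2·(x^3 + x^2 + 2x + 1) ≡ 2x^3 + 2x^2 + x + 2 (mod f). Check: (2x^3 + 2x + 1)·(2x^3 + 2x^2 + x + 2) = x^6 + x^5 + x^3 + x^2 + 2x + 2 ≡ 1 (mod x^4 + x^2 + 2).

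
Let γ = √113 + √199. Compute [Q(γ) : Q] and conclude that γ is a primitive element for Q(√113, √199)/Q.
[Q(γ) : Q] = 4 (equivalently, Q(γ) = Q(√113, √199))

Obviously Q(γ) ⊆ Q(√113, √199), and [Q(√113, √199):Q] = 4 (since 113, 199 are distinct squarefree integers > 1 with 22487 not a perfect square). To show equality we compute the minimal polynomial of γ. From γ = √113 + √199: γ^2 = 113 + 2√(22487) + 199 = 312 + 2√(22487), so γ^2 - 312 = 2√(22487); squaring, (γ^2 - 312)^2 = 4·22487, i.e. γ^4 - 624γ^2 + 97344 - 89948 = 0, i.e. γ^4 - 624γ^2 + 7396 = 0. So γ is a root of x^4 - 624x^2 + 7396. This polynomial is irreducible over Q: it has no rational root (each ±√113 ± √199 is irrational), and any factorization into two quadratics over Q would force √(22487) ∈ Q (pairing opposite roots) or √113, √199 ∈ Q (other pairings), all impossible. Hence [Q(γ):Q] = 4 = [Q(√113, √199):Q], so Q(γ) = Q(√113, √199).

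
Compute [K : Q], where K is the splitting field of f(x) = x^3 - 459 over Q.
[K : Q] = 6

The roots of x^3 - 459 are ∛459, ω∛459, ω^2∛459 where ω = e^(2πi/3) is a primitive cube root of unity, so K = Q(∛459, ω). Now [Q(∛459):Q] = 3 (since 459 is not a perfect cube, x^3 - 459 is irreducible) and [Q(ω):Q] = 2. Both 2 and 3 divide [K:Q], and [K:Q] ≤ 3·2 = 6, so [K:Q] = 6. (Equivalently: Q(∛459) ⊂ R but ω ∉ R, so [K : Q(∛459)] = 2.)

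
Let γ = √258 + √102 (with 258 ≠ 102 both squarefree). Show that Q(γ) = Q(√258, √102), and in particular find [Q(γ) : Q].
[Q(γ) : Q] = 4 (equivalently, Q(γ) = Q(√258, √102))

Obviously Q(γ) ⊆ Q(√258, √102), and [Q(√258, √102):Q] = 4 (since 258, 102 are distinct squarefree integers > 1 with 26316 not a perfect square). To show equality we compute the minimal polynomial of γ. From γ = √258 + √102: γ^2 = 258 + 2√(26316) + 102 = 360 + 2√(26316), so γ^2 - 360 = 2√(26316); squaring, (γ^2 - 360)^2 = 4·26316, i.e. γ^4 - 720γ^2 + 129600 - 105264 = 0, i.e. γ^4 - 720γ^2 + 24336 = 0. So γ is a root of x^4 - 720x^2 + 24336. This polynomial is irreducible over Q: it has no rational root (each ±√258 ± √102 is irrational), and any factorization into two quadratics over Q would force √(26316) ∈ Q (pairing opposite roots) or √258, √102 ∈ Q (other pairings), all impossible. Hence [Q(γ):Q] = 4 = [Q(√258, √102):Q], so Q(γ) = Q(√258, √102).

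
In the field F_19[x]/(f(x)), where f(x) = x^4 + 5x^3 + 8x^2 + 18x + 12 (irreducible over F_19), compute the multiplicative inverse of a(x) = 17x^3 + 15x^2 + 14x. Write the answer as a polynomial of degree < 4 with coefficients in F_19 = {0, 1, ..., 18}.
a(x)^(-1) ≡ 8x^3 + 7x^2 + 6x + 8 (mod f(x))

Since f is irreducible over F_19, F_19[x]/(f) is a field and a(x) ≠ 0 has an inverse. Apply the extended Euclidean algorithm to f(x) and a(x) in F_19[x]: f(x) = (9x + 8)·a(x) + (9x^2 + x + 12);  a(x) = (4x + 16)·(9x^2 + x + 12) + (7x + 17);  (9x^2 + x + 12) = (4x + 4)·(7x + 17) + (1). The last nonzero remainder is the constant 1 = gcd(f, a) in F_19. Back-substituting through the division chain expresses 1 = s(x)·a(x) + t(x)·f(x) with s(x) ≡ 8x^3 + 7x^2 + 6x + 8 (mod f), so a(x)^(-1) ≡ s(x) = 8x^3 + 7x^2 + 6x + 8 (mod f). Check: (17x^3 + 15x^2 + 14x)·(8x^3 + 7x^2 + 6x + 8) = 3x^6 + 11x^5 + 15x^4 + x^3 + 14x^2 + 17x ≡ 1 (mod x^4 + 5x^3 + 8x^2 + 18x + 12).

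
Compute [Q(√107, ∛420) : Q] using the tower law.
[Q(√107, ∛420) : Q] = 6

Let L = Q(√107, ∛420). Since Q(√107) ⊂ L and [Q(√107):Q] = 2, the tower law gives 2 | [L:Q]. Likewise Q(∛420) ⊂ L with [Q(∛420):Q] = 3 (because 420 is not a perfect cube), so 3 | [L:Q]. As gcd(2,3) = 1, [L:Q] is divisible by 6. Conversely L is generated over Q by √107 and ∛420, so [L:Q] ≤ 2·3 = 6. Therefore [Q(√107, ∛420) : Q] = 6.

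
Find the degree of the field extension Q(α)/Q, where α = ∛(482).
[Q(α):Q] = 3

The minimal polynomial of α is x^3 - 482, irreducible over Q since 482 is not a perfect cube (so x^3 - 482 has no rational root). Hence [Q(α):Q] = deg(m_α) = 3.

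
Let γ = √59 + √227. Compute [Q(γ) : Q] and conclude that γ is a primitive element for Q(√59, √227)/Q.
[Q(γ) : Q] = 4 (equivalently, Q(γ) = Q(√59, √227))

Obviously Q(γ) ⊆ Q(√59, √227), and [Q(√59, √227):Q] = 4 (since 59, 227 are distinct squarefree integers > 1 with 13393 not a perfect square). To show equality we compute the minimal polynomial of γ. From γ = √59 + √227: γ^2 = 59 + 2√(13393) + 227 = 286 + 2√(13393), so γ^2 - 286 = 2√(13393); squaring, (γ^2 - 286)^2 = 4·13393, i.e. γ^4 - 572γ^2 + 81796 - 53572 = 0, i.e. γ^4 - 572γ^2 + 28224 = 0. So γ is a root of x^4 - 572x^2 + 28224. This polynomial is irreducible over Q: it has no rational root (each ±√59 ± √227 is irrational), and any factorization into two quadratics over Q would force √(13393) ∈ Q (pairing opposite roots) or √59, √227 ∈ Q (other pairings), all impossible. Hence [Q(γ):Q] = 4 = [Q(√59, √227):Q], so Q(γ) = Q(√59, √227).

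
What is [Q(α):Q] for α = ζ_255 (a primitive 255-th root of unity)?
[Q(α):Q] = 128

The minimal polynomial of ζ_255 over Q is the 255-th cyclotomic polynomial Φ_255(x), which is irreducible over Q and has degree φ(255) = 128. Hence [Q(α):Q] = φ(255) = 128.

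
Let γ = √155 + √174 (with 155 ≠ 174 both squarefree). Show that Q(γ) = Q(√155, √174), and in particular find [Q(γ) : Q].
[Q(γ) : Q] = 4 (equivalently, Q(γ) = Q(√155, √174))

Obviously Q(γ) ⊆ Q(√155, √174), and [Q(√155, √174):Q] = 4 (since 155, 174 are distinct squarefree integers > 1 with 26970 not a perfect square). To show equality we compute the minimal polynomial of γ. From γ = √155 + √174: γ^2 = 155 + 2√(26970) + 174 = 329 + 2√(26970), so γ^2 - 329 = 2√(26970); squaring, (γ^2 - 329)^2 = 4·26970, i.e. γ^4 - 658γ^2 + 108241 - 107880 = 0, i.e. γ^4 - 658γ^2 + 361 = 0. So γ is a root of x^4 - 658x^2 + 361. This polynomial is irreducible over Q: it has no rational root (each ±√155 ± √174 is irrational), and any factorization into two quadratics over Q would force √(26970) ∈ Q (pairing opposite roots) or √155, √174 ∈ Q (other pairings), all impossible. Hence [Q(γ):Q] = 4 = [Q(√155, √174):Q], so Q(γ) = Q(√155, √174).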